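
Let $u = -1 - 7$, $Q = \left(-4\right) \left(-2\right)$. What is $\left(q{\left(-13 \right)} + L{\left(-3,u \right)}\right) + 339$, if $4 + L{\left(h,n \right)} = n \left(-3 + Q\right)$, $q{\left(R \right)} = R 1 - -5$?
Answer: $287$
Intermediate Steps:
$Q = 8$
$u = -8$ ($u = -1 - 7 = -8$)
$q{\left(R \right)} = 5 + R$ ($q{\left(R \right)} = R + 5 = 5 + R$)
$L{\left(h,n \right)} = -4 + 5 n$ ($L{\left(h,n \right)} = -4 + n \left(-3 + 8\right) = -4 + n 5 = -4 + 5 n$)
$\left(q{\left(-13 \right)} + L{\left(-3,u \right)}\right) + 339 = \left(\left(5 - 13\right) + \left(-4 + 5 \left(-8\right)\right)\right) + 339 = \left(-8 - 44\right) + 339 = -52 + 339 = 287$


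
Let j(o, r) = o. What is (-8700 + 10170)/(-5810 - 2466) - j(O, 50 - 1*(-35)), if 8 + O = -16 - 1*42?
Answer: 272373/4138 ≈ 65.822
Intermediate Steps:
O = -66 (O = -8 + (-16 - 1*42) = -8 + (-16 - 42) = -8 - 58 = -66)
(-8700 + 10170)/(-5810 - 2466) - j(O, 50 - 1*(-35)) = (-8700 + 10170)/(-5810 - 2466) - 1*(-66) = 1470/(-8276) + 66 = 1470*(-1/8276) + 66 = -735/4138 + 66 = 272373/4138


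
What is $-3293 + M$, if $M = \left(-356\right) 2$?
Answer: $-4005$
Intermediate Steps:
$M = -712$
$-3293 + M = -3293 - 712 = -4005$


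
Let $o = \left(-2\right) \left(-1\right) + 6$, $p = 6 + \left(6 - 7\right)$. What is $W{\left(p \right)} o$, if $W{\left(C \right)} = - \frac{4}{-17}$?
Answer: $\frac{32}{17} \approx 1.8824$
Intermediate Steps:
$p = 5$ ($p = 6 + \left(6 - 7\right) = 6 - 1 = 5$)
$o = 8$ ($o = 2 + 6 = 8$)
$W{\left(C \right)} = \frac{4}{17}$ ($W{\left(C \right)} = \left(-4\right) \left(- \frac{1}{17}\right) = \frac{4}{17}$)
$W{\left(p \right)} o = \frac{4}{17} \cdot 8 = \frac{32}{17}$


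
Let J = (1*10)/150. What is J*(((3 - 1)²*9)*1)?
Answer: 12/5 ≈ 2.4000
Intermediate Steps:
J = 1/15 (J = 10*(1/150) = 1/15 ≈ 0.066667)
J*(((3 - 1)²*9)*1) = (((3 - 1)²*9)*1)/15 = ((2²*9)*1)/15 = ((4*9)*1)/15 = (36*1)/15 = (1/15)*36 = 12/5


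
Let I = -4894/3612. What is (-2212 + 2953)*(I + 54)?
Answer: 23484019/602 ≈ 39010.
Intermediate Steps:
I = -2447/1806 (I = -4894*1/3612 = -2447/1806 ≈ -1.3549)
(-2212 + 2953)*(I + 54) = (-2212 + 2953)*(-2447/1806 + 54) = 741*(95077/1806) = 23484019/602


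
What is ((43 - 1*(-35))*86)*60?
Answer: 402480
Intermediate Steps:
((43 - 1*(-35))*86)*60 = ((43 + 35)*86)*60 = (78*86)*60 = 6708*60 = 402480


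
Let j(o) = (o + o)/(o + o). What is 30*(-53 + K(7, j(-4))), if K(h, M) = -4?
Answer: -1710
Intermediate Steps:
j(o) = 1 (j(o) = (2*o)/((2*o)) = (2*o)*(1/(2*o)) = 1)
30*(-53 + K(7, j(-4))) = 30*(-53 - 4) = 30*(-57) = -1710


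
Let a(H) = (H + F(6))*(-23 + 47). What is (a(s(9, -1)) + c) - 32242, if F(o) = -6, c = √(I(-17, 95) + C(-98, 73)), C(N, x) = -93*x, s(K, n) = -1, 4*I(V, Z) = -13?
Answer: -32410 + I*√27169/2 ≈ -32410.0 + 82.415*I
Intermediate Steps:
I(V, Z) = -13/4 (I(V, Z) = (¼)*(-13) = -13/4)
c = I*√27169/2 (c = √(-13/4 - 93*73) = √(-13/4 - 6789) = √(-27169/4) = I*√27169/2 ≈ 82.415*I)
a(H) = -144 + 24*H (a(H) = (H - 6)*(-23 + 47) = (-6 + H)*24 = -144 + 24*H)
(a(s(9, -1)) + c) - 32242 = ((-144 + 24*(-1)) + I*√27169/2) - 32242 = ((-144 - 24) + I*√27169/2) - 32242 = (-168 + I*√27169/2) - 32242 = -32410 + I*√27169/2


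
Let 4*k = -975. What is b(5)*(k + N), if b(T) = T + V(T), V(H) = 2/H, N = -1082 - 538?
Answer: -40257/4 ≈ -10064.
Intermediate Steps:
N = -1620
k = -975/4 (k = (1/4)*(-975) = -975/4 ≈ -243.75)
b(T) = T + 2/T
b(5)*(k + N) = (5 + 2/5)*(-975/4 - 1620) = (5 + 2*(1/5))*(-7455/4) = (5 + 2/5)*(-7455/4) = (27/5)*(-7455/4) = -40257/4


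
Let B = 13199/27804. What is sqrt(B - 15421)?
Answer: I*sqrt(2980257133035)/13902 ≈ 124.18*I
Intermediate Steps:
B = 13199/27804 (B = 13199*(1/27804) = 13199/27804 ≈ 0.47472)
sqrt(B - 15421) = sqrt(13199/27804 - 15421) = sqrt(-428752285/27804) = I*sqrt(2980257133035)/13902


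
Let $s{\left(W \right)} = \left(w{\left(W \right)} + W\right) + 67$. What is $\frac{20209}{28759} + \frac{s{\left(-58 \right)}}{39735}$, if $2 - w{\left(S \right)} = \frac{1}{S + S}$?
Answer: $\frac{93185260583}{132557708340} \approx 0.70298$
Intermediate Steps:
$w{\left(S \right)} = 2 - \frac{1}{2 S}$ ($w{\left(S \right)} = 2 - \frac{1}{S + S} = 2 - \frac{1}{2 S}$)
$s{\left(W \right)} = 69 + W - \frac{1}{2 W}$ ($s{\left(W \right)} = \left(\left(2 - \frac{1}{2 W}\right) + W\right) + 67 = \left(2 + W - \frac{1}{2 W}\right) + 67 = 69 + W - \frac{1}{2 W}$)
$\frac{20209}{28759} + \frac{s{\left(-58 \right)}}{39735} = \frac{20209}{28759} + \frac{69 - 58 - \frac{1}{2 \left(-58\right)}}{39735} = 20209 \cdot \frac{1}{28759} + \left(69 - 58 - - \frac{1}{116}\right) \frac{1}{39735} = \frac{20209}{28759} + \left(69 - 58 + \frac{1}{116}\right) \frac{1}{39735} = \frac{20209}{28759} + \frac{1277}{116} \cdot \frac{1}{39735} = \frac{20209}{28759} + \frac{1277}{4609260} = \frac{93185260583}{132557708340}$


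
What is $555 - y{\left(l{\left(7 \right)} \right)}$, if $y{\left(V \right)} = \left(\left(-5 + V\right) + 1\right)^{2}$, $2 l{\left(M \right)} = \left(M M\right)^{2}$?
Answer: $- \frac{5724229}{4} \approx -1.4311 \cdot 10^{6}$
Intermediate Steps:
$l{\left(M \right)} = \frac{M^{4}}{2}$ ($l{\left(M \right)} = \frac{\left(M M\right)^{2}}{2} = \frac{\left(M^{2}\right)^{2}}{2} = \frac{M^{4}}{2}$)
$y{\left(V \right)} = \left(-4 + V\right)^{2}$
$555 - y{\left(l{\left(7 \right)} \right)} = 555 - \left(-4 + \frac{7^{4}}{2}\right)^{2} = 555 - \left(-4 + \frac{1}{2} \cdot 2401\right)^{2} = 555 - \left(-4 + \frac{2401}{2}\right)^{2} = 555 - \left(\frac{2393}{2}\right)^{2} = 555 - \frac{5726449}{4} = - \frac{5724229}{4}$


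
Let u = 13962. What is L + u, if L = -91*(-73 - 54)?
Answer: 25519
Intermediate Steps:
L = 11557 (L = -91*(-127) = 11557)
L + u = 11557 + 13962 = 25519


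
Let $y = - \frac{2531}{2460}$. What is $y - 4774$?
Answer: $- \frac{11746571}{2460} \approx -4775.0$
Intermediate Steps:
$y = - \frac{2531}{2460}$ ($y = \left(-2531\right) \frac{1}{2460} = - \frac{2531}{2460} \approx -1.0289$)
$y - 4774 = - \frac{2531}{2460} - 4774 = - \frac{11746571}{2460}$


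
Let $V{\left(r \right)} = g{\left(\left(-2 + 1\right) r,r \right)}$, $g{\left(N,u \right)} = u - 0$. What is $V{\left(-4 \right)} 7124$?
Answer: $-28496$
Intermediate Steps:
$g{\left(N,u \right)} = u$ ($g{\left(N,u \right)} = u + 0 = u$)
$V{\left(r \right)} = r$
$V{\left(-4 \right)} 7124 = \left(-4\right) 7124 = -28496$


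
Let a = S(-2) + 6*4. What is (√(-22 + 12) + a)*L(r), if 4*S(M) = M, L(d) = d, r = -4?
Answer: -94 - 4*I*√10 ≈ -94.0 - 12.649*I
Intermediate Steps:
S(M) = M/4
a = 47/2 (a = (¼)*(-2) + 6*4 = -½ + 24 = 47/2 ≈ 23.500)
(√(-22 + 12) + a)*L(r) = (√(-22 + 12) + 47/2)*(-4) = (√(-10) + 47/2)*(-4) = (I*√10 + 47/2)*(-4) = (47/2 + I*√10)*(-4) = -94 - 4*I*√10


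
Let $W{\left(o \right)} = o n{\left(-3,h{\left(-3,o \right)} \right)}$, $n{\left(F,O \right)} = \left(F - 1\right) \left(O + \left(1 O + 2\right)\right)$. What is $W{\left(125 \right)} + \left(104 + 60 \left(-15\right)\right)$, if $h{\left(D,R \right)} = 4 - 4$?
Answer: $-1796$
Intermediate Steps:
$h{\left(D,R \right)} = 0$ ($h{\left(D,R \right)} = 4 - 4 = 0$)
$n{\left(F,O \right)} = \left(-1 + F\right) \left(2 + 2 O\right)$ ($n{\left(F,O \right)} = \left(-1 + F\right) \left(O + \left(O + 2\right)\right) = \left(-1 + F\right) \left(O + \left(2 + O\right)\right) = \left(-1 + F\right) \left(2 + 2 O\right)$)
$W{\left(o \right)} = - 8 o$ ($W{\left(o \right)} = o \left(-2 - 0 + 2 \left(-3\right) + 2 \left(-3\right) 0\right) = o \left(-2 + 0 - 6 + 0\right) = o \left(-8\right) = - 8 o$)
$W{\left(125 \right)} + \left(104 + 60 \left(-15\right)\right) = \left(-8\right) 125 + \left(104 + 60 \left(-15\right)\right) = -1000 + \left(104 - 900\right) = -1000 - 796 = -1796$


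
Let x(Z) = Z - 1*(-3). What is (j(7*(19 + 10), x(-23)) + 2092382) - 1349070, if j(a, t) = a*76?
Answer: 758740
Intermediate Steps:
x(Z) = 3 + Z (x(Z) = Z + 3 = 3 + Z)
j(a, t) = 76*a
(j(7*(19 + 10), x(-23)) + 2092382) - 1349070 = (76*(7*(19 + 10)) + 2092382) - 1349070 = (76*(7*29) + 2092382) - 1349070 = (76*203 + 2092382) - 1349070 = (15428 + 2092382) - 1349070 = 2107810 - 1349070 = 758740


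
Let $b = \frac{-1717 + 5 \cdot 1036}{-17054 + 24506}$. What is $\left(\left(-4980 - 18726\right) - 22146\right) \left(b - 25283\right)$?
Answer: $\frac{719897235913}{621} \approx 1.1593 \cdot 10^{9}$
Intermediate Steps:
$b = \frac{3463}{7452}$ ($b = \frac{-1717 + 5180}{7452} = 3463 \cdot \frac{1}{7452} = \frac{3463}{7452} \approx 0.46471$)
$\left(\left(-4980 - 18726\right) - 22146\right) \left(b - 25283\right) = \left(\left(-4980 - 18726\right) - 22146\right) \left(\frac{3463}{7452} - 25283\right) = \left(\left(-4980 - 18726\right) - 22146\right) \left(- \frac{188405453}{7452}\right) = \left(-23706 - 22146\right) \left(- \frac{188405453}{7452}\right) = \left(-45852\right) \left(- \frac{188405453}{7452}\right) = \frac{719897235913}{621}$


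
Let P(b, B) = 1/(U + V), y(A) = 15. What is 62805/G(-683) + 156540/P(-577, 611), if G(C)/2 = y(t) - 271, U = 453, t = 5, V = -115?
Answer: 27090123435/512 ≈ 5.2910e+7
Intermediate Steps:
P(b, B) = 1/338 (P(b, B) = 1/(453 - 115) = 1/338)
G(C) = -512 (G(C) = 2*(15 - 271) = 2*(-256) = -512)
62805/G(-683) + 156540/P(-577, 611) = 62805/(-512) + 156540/(1/338) = 62805*(-1/512) + 156540*338 = -62805/512 + 52910520 = 27090123435/512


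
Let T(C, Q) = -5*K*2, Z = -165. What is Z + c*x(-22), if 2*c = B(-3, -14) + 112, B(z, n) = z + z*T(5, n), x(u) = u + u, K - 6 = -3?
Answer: -4543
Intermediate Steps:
K = 3 (K = 6 - 3 = 3)
T(C, Q) = -30 (T(C, Q) = -5*3*2 = -15*2 = -30)
x(u) = 2*u
B(z, n) = -29*z (B(z, n) = z + z*(-30) = z - 30*z = -29*z)
c = 199/2 (c = (-29*(-3) + 112)/2 = (87 + 112)/2 = (½)*199 = 199/2 ≈ 99.500)
Z + c*x(-22) = -165 + 199*(2*(-22))/2 = -165 + (199/2)*(-44) = -165 - 4378 = -4543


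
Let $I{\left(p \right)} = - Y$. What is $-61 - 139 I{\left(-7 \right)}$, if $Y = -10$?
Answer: $-1451$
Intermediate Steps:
$I{\left(p \right)} = 10$ ($I{\left(p \right)} = \left(-1\right) \left(-10\right) = 10$)
$-61 - 139 I{\left(-7 \right)} = -61 - 1390 = -1451$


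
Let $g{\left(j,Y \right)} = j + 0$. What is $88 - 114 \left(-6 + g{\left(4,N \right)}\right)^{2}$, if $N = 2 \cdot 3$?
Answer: $-368$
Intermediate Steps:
$N = 6$
$g{\left(j,Y \right)} = j$
$88 - 114 \left(-6 + g{\left(4,N \right)}\right)^{2} = 88 - 114 \left(-6 + 4\right)^{2} = 88 - 114 \left(-2\right)^{2} = 88 - 456 = -368$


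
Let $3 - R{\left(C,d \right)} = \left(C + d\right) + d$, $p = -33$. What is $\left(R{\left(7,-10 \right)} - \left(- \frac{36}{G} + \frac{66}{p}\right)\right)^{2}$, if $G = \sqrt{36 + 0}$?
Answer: $576$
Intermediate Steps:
$G = 6$ ($G = \sqrt{36} = 6$)
$R{\left(C,d \right)} = 3 - C - 2 d$ ($R{\left(C,d \right)} = 3 - \left(\left(C + d\right) + d\right) = 3 - \left(C + 2 d\right) = 3 - C - 2 d$)
$\left(R{\left(7,-10 \right)} - \left(- \frac{36}{G} + \frac{66}{p}\right)\right)^{2} = \left(\left(3 - 7 - -20\right) + \left(\frac{36}{6} - \frac{66}{-33}\right)\right)^{2} = \left(\left(3 - 7 + 20\right) + \left(36 \cdot \frac{1}{6} - -2\right)\right)^{2} = \left(16 + \left(6 + 2\right)\right)^{2} = \left(16 + 8\right)^{2} = 24^{2} = 576$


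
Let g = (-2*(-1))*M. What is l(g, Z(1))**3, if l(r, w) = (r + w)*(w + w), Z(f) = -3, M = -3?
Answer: 157464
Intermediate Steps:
g = -6 (g = -2*(-1)*(-3) = 2*(-3) = -6)
l(r, w) = 2*w*(r + w) (l(r, w) = (r + w)*(2*w) = 2*w*(r + w))
l(g, Z(1))**3 = (2*(-3)*(-6 - 3))**3 = (2*(-3)*(-9))**3 = 54**3 = 157464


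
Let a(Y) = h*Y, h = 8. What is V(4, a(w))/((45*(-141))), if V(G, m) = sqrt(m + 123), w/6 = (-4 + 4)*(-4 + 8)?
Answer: -sqrt(123)/6345 ≈ -0.0017479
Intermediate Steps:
w = 0 (w = 6*((-4 + 4)*(-4 + 8)) = 6*(0*4) = 6*0 = 0)
a(Y) = 8*Y
V(G, m) = sqrt(123 + m)
V(4, a(w))/((45*(-141))) = sqrt(123 + 8*0)/((45*(-141))) = sqrt(123 + 0)/(-6345) = sqrt(123)*(-1/6345) = -sqrt(123)/6345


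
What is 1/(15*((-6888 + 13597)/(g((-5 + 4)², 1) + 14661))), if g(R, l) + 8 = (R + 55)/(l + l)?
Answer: 14681/100635 ≈ 0.14588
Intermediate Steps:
g(R, l) = -8 + (55 + R)/(2*l) (g(R, l) = -8 + (R + 55)/(l + l) = -8 + (55 + R)/((2*l)) = -8 + (55 + R)*(1/(2*l)) = -8 + (55 + R)/(2*l))
1/(15*((-6888 + 13597)/(g((-5 + 4)², 1) + 14661))) = 1/(15*((-6888 + 13597)/((½)*(55 + (-5 + 4)² - 16*1)/1 + 14661))) = 1/(15*(6709/((½)*1*(55 + (-1)² - 16) + 14661))) = 1/(15*(6709/((½)*1*(55 + 1 - 16) + 14661))) = 1/(15*(6709/((½)*1*40 + 14661))) = 1/(15*(6709/(20 + 14661))) = 1/(15*(6709/14681)) = 1/(100635/14681) = 14681/100635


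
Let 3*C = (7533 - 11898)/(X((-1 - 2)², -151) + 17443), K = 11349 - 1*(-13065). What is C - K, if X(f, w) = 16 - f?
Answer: -85205151/3490 ≈ -24414.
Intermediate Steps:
K = 24414 (K = 11349 + 13065 = 24414)
C = -291/3490 (C = ((7533 - 11898)/((16 - (-1 - 2)²) + 17443))/3 = (-4365/((16 - 1*(-3)²) + 17443))/3 = (-4365/((16 - 1*9) + 17443))/3 = (-4365/((16 - 9) + 17443))/3 = (-4365/(7 + 17443))/3 = (-4365/17450)/3 = (-4365*1/17450)/3 = (⅓)*(-873/3490) = -291/3490 ≈ -0.083381)
C - K = -291/3490 - 1*24414 = -291/3490 - 24414 = -85205151/3490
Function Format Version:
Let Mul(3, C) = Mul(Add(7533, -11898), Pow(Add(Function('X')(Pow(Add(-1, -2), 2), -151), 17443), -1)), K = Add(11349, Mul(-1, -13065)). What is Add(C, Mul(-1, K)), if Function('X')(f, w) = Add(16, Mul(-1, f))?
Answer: Rational(-85205151, 3490) ≈ -24414.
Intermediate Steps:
K = 24414 (K = Add(11349, 13065) = 24414)
C = Rational(-291, 3490) (C = Mul(Rational(1, 3), Mul(Add(7533, -11898), Pow(Add(Add(16, Mul(-1, Pow(Add(-1, -2), 2))), 17443), -1))) = Mul(Rational(1, 3), Mul(-4365, Pow(Add(Add(16, Mul(-1, Pow(-3, 2))), 17443), -1))) = Mul(Rational(1, 3), Mul(-4365, Pow(Add(Add(16, Mul(-1, 9)), 17443), -1))) = Mul(Rational(1, 3), Mul(-4365, Pow(Add(Add(16, -9), 17443), -1))) = Mul(Rational(1, 3), Mul(-4365, Pow(Add(7, 17443), -1))) = Mul(Rational(1, 3), Mul(-4365, Pow(17450, -1))) = Mul(Rational(1, 3), Mul(-4365, Rational(1, 17450))) = Mul(Rational(1, 3), Rational(-873, 3490)) = Rational(-291, 3490) ≈ -0.083381)
Add(C, Mul(-1, K)) = Add(Rational(-291, 3490), Mul(-1, 24414)) = Add(Rational(-291, 3490), -24414) = Rational(-85205151, 3490)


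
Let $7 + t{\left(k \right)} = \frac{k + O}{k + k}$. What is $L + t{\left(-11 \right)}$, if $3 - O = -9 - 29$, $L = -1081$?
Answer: $- \frac{11983}{11} \approx -1089.4$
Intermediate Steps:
$O = 41$ ($O = 3 - \left(-9 - 29\right) = 3 - -38 = 3 + 38 = 41$)
$t{\left(k \right)} = -7 + \frac{41 + k}{2 k}$ ($t{\left(k \right)} = -7 + \frac{k + 41}{k + k} = -7 + \frac{41 + k}{2 k}$)
$L + t{\left(-11 \right)} = -1081 + \frac{41 - -143}{2 \left(-11\right)} = -1081 + \frac{1}{2} \left(- \frac{1}{11}\right) \left(41 + 143\right) = -1081 + \frac{1}{2} \left(- \frac{1}{11}\right) 184 = -1081 - \frac{92}{11} = - \frac{11983}{11}$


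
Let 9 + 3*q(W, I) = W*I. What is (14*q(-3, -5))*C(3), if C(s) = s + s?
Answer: 168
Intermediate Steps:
q(W, I) = -3 + I*W/3 (q(W, I) = -3 + (W*I)/3 = -3 + (I*W)/3 = -3 + I*W/3)
C(s) = 2*s
(14*q(-3, -5))*C(3) = (14*(-3 + (⅓)*(-5)*(-3)))*(2*3) = (14*(-3 + 5))*6 = (14*2)*6 = 28*6 = 168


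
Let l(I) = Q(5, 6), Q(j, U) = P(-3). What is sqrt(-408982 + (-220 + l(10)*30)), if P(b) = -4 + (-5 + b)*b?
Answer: I*sqrt(408602) ≈ 639.22*I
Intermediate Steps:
P(b) = -4 + b*(-5 + b)
Q(j, U) = 20 (Q(j, U) = -4 + (-3)**2 - 5*(-3) = -4 + 9 + 15 = 20)
l(I) = 20
sqrt(-408982 + (-220 + l(10)*30)) = sqrt(-408982 + (-220 + 20*30)) = sqrt(-408982 + (-220 + 600)) = sqrt(-408982 + 380) = sqrt(-408602) = I*sqrt(408602)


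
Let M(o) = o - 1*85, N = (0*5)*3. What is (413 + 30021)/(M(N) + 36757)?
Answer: 15217/18336 ≈ 0.82990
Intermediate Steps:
N = 0 (N = 0*3 = 0)
M(o) = -85 + o (M(o) = o - 85 = -85 + o)
(413 + 30021)/(M(N) + 36757) = (413 + 30021)/((-85 + 0) + 36757) = 30434/(-85 + 36757) = 30434/36672 = 30434*(1/36672) = 15217/18336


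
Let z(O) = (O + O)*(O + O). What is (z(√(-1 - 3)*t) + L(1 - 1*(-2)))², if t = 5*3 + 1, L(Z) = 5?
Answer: 16736281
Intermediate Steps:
t = 16 (t = 15 + 1 = 16)
z(O) = 4*O² (z(O) = (2*O)*(2*O) = 4*O²)
(z(√(-1 - 3)*t) + L(1 - 1*(-2)))² = (4*(√(-1 - 3)*16)² + 5)² = (4*(√(-4)*16)² + 5)² = (4*((2*I)*16)² + 5)² = (4*(32*I)² + 5)² = (4*(-1024) + 5)² = (-4096 + 5)² = (-4091)² = 16736281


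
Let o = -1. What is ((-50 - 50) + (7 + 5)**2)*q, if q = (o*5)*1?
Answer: -220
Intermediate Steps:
q = -5 (q = -1*5*1 = -5*1 = -5)
((-50 - 50) + (7 + 5)**2)*q = ((-50 - 50) + (7 + 5)**2)*(-5) = (-100 + 12**2)*(-5) = (-100 + 144)*(-5) = 44*(-5) = -220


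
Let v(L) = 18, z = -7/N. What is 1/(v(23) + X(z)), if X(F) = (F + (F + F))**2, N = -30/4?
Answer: 25/646 ≈ 0.038700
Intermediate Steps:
N = -15/2 (N = -30*1/4 = -15/2 ≈ -7.5000)
z = 14/15 (z = -7/(-15/2) = -7*(-2/15) = 14/15 ≈ 0.93333)
X(F) = 9*F**2 (X(F) = (F + 2*F)**2 = (3*F)**2 = 9*F**2)
1/(v(23) + X(z)) = 1/(18 + 9*(14/15)**2) = 1/(18 + 9*(196/225)) = 1/(18 + 196/25) = 1/(646/25) = 25/646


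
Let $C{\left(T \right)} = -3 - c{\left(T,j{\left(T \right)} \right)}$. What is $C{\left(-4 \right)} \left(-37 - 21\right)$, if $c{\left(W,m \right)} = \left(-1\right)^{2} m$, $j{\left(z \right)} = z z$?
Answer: $1102$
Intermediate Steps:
$j{\left(z \right)} = z^{2}$
$c{\left(W,m \right)} = m$ ($c{\left(W,m \right)} = 1 m = m$)
$C{\left(T \right)} = -3 - T^{2}$
$C{\left(-4 \right)} \left(-37 - 21\right) = \left(-3 - \left(-4\right)^{2}\right) \left(-37 - 21\right) = \left(-3 - 16\right) \left(-58\right) = \left(-19\right) \left(-58\right) = 1102$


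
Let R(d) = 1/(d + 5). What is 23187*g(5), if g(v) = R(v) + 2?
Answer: 486927/10 ≈ 48693.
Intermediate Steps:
R(d) = 1/(5 + d)
g(v) = 2 + 1/(5 + v) (g(v) = 1/(5 + v) + 2 = 2 + 1/(5 + v))
23187*g(5) = 23187*((11 + 2*5)/(5 + 5)) = 23187*((11 + 10)/10) = 23187*((⅒)*21) = 23187*(21/10) = 486927/10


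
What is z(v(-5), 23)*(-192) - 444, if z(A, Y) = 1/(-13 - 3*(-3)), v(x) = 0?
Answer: -396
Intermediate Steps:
z(A, Y) = -1/4 (z(A, Y) = 1/(-13 + 9) = 1/(-4) = -1/4)
z(v(-5), 23)*(-192) - 444 = -1/4*(-192) - 444 = 48 - 444 = -396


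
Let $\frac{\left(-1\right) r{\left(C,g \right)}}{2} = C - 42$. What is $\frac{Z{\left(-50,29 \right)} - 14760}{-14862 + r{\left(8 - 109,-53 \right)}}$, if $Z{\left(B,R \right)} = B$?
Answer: $\frac{7405}{7288} \approx 1.0161$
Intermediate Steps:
$r{\left(C,g \right)} = 84 - 2 C$ ($r{\left(C,g \right)} = - 2 \left(C - 42\right) = - 2 \left(-42 + C\right) = 84 - 2 C$)
$\frac{Z{\left(-50,29 \right)} - 14760}{-14862 + r{\left(8 - 109,-53 \right)}} = \frac{-50 - 14760}{-14862 - \left(-84 + 2 \left(8 - 109\right)\right)} = - \frac{14810}{-14862 + \left(84 - -202\right)} = - \frac{14810}{-14862 + \left(84 + 202\right)} = - \frac{14810}{-14862 + 286} = - \frac{14810}{-14576} = \left(-14810\right) \left(- \frac{1}{14576}\right) = \frac{7405}{7288}$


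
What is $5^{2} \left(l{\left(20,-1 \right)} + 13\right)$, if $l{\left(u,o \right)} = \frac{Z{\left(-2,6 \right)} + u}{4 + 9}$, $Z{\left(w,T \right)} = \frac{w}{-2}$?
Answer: $\frac{4750}{13} \approx 365.38$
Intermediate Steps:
$Z{\left(w,T \right)} = - \frac{w}{2}$ ($Z{\left(w,T \right)} = w \left(- \frac{1}{2}\right) = - \frac{w}{2}$)
$l{\left(u,o \right)} = \frac{1}{13} + \frac{u}{13}$ ($l{\left(u,o \right)} = \frac{\left(- \frac{1}{2}\right) \left(-2\right) + u}{4 + 9} = \frac{1 + u}{13} = \left(1 + u\right) \frac{1}{13} = \frac{1}{13} + \frac{u}{13}$)
$5^{2} \left(l{\left(20,-1 \right)} + 13\right) = 5^{2} \left(\left(\frac{1}{13} + \frac{1}{13} \cdot 20\right) + 13\right) = 25 \left(\left(\frac{1}{13} + \frac{20}{13}\right) + 13\right) = 25 \left(\frac{21}{13} + 13\right) = 25 \cdot \frac{190}{13} = \frac{4750}{13}$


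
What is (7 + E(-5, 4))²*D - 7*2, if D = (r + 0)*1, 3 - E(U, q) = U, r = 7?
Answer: 1561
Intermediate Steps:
E(U, q) = 3 - U
D = 7 (D = (7 + 0)*1 = 7*1 = 7)
(7 + E(-5, 4))²*D - 7*2 = (7 + (3 - 1*(-5)))²*7 - 7*2 = (7 + (3 + 5))²*7 - 14 = (7 + 8)²*7 - 14 = 15²*7 - 14 = 225*7 - 14 = 1575 - 14 = 1561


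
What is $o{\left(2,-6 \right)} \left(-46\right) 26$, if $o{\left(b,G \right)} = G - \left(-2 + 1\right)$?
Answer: $5980$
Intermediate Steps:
$o{\left(b,G \right)} = 1 + G$ ($o{\left(b,G \right)} = G - -1 = G + 1 = 1 + G$)
$o{\left(2,-6 \right)} \left(-46\right) 26 = \left(1 - 6\right) \left(-46\right) 26 = \left(-5\right) \left(-46\right) 26 = 230 \cdot 26 = 5980$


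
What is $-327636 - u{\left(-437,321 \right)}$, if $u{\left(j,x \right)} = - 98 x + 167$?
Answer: $-296345$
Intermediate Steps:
$u{\left(j,x \right)} = 167 - 98 x$
$-327636 - u{\left(-437,321 \right)} = -327636 - \left(167 - 31458\right) = -327636 - -31291 = -327636 + 31291 = -296345$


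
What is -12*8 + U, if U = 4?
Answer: -92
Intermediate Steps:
-12*8 + U = -12*8 + 4 = -96 + 4 = -92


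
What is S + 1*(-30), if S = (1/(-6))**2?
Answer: -1079/36 ≈ -29.972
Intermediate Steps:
S = 1/36 (S = (-1/6)**2 = 1/36 ≈ 0.027778)
S + 1*(-30) = 1/36 + 1*(-30) = 1/36 - 30 = -1079/36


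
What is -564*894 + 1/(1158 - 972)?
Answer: -93784175/186 ≈ -5.0422e+5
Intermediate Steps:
-564*894 + 1/(1158 - 972) = -504216 + 1/186 = -93784175/186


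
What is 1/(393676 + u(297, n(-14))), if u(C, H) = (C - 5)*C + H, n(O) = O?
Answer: 1/480386 ≈ 2.0817e-6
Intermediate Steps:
u(C, H) = H + C*(-5 + C) (u(C, H) = (-5 + C)*C + H = C*(-5 + C) + H = H + C*(-5 + C))
1/(393676 + u(297, n(-14))) = 1/(393676 + (-14 + 297**2 - 5*297)) = 1/(393676 + (-14 + 88209 - 1485)) = 1/(393676 + 86710) = 1/480386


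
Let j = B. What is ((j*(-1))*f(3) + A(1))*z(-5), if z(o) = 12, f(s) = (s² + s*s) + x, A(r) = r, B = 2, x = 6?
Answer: -564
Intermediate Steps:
f(s) = 6 + 2*s² (f(s) = (s² + s*s) + 6 = (s² + s²) + 6 = 2*s² + 6 = 6 + 2*s²)
j = 2
((j*(-1))*f(3) + A(1))*z(-5) = ((2*(-1))*(6 + 2*3²) + 1)*12 = (-2*(6 + 2*9) + 1)*12 = (-2*(6 + 18) + 1)*12 = (-2*24 + 1)*12 = (-48 + 1)*12 = -47*12 = -564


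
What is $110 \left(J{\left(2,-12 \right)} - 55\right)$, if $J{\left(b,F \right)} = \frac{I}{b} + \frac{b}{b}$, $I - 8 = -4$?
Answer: $-5720$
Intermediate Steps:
$I = 4$ ($I = 8 - 4 = 4$)
$J{\left(b,F \right)} = 1 + \frac{4}{b}$ ($J{\left(b,F \right)} = \frac{4}{b} + \frac{b}{b} = \frac{4}{b} + 1 = 1 + \frac{4}{b}$)
$110 \left(J{\left(2,-12 \right)} - 55\right) = 110 \left(\frac{4 + 2}{2} - 55\right) = 110 \left(\frac{1}{2} \cdot 6 - 55\right) = 110 \left(3 - 55\right) = 110 \left(-52\right) = -5720$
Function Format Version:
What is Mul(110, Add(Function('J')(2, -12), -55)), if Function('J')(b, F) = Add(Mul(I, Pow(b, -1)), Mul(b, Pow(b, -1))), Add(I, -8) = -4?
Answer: -5720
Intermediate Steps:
I = 4 (I = Add(8, -4) = 4)
Function('J')(b, F) = Add(1, Mul(4, Pow(b, -1))) (Function('J')(b, F) = Add(Mul(4, Pow(b, -1)), Mul(b, Pow(b, -1))) = Add(Mul(4, Pow(b, -1)), 1) = Add(1, Mul(4, Pow(b, -1))))
Mul(110, Add(Function('J')(2, -12), -55)) = Mul(110, Add(Mul(Pow(2, -1), Add(4, 2)), -55)) = Mul(110, Add(Mul(Rational(1, 2), 6), -55)) = Mul(110, Add(3, -55)) = Mul(110, -52) = -5720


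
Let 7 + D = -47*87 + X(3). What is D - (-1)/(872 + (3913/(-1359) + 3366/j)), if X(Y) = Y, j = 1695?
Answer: -2737668068954/668866073 ≈ -4093.0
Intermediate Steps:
D = -4093 (D = -7 + (-47*87 + 3) = -7 + (-4089 + 3) = -7 - 4086 = -4093)
D - (-1)/(872 + (3913/(-1359) + 3366/j)) = -4093 - (-1)/(872 + (3913/(-1359) + 3366/1695)) = -4093 - (-1)/(872 + (3913*(-1/1359) + 3366*(1/1695))) = -4093 - (-1)/(872 + (-3913/1359 + 1122/565)) = -4093 - (-1)/(872 - 686047/767835) = -4093 - (-1)/668866073/767835 = -4093 - 767835*(-1)/668866073 = -4093 - 1*(-767835/668866073) = -4093 + 767835/668866073 = -2737668068954/668866073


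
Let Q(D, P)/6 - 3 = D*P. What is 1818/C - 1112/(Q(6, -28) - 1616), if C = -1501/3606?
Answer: -8541252968/1955803 ≈ -4367.1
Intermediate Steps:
C = -1501/3606 (C = -1501*1/3606 = -1501/3606 ≈ -0.41625)
Q(D, P) = 18 + 6*D*P (Q(D, P) = 18 + 6*(D*P) = 18 + 6*D*P)
1818/C - 1112/(Q(6, -28) - 1616) = 1818/(-1501/3606) - 1112/((18 + 6*6*(-28)) - 1616) = 1818*(-3606/1501) - 1112/((18 - 1008) - 1616) = -6555708/1501 - 1112/(-990 - 1616) = -6555708/1501 - 1112/(-2606) = -6555708/1501 - 1112*(-1/2606) = -6555708/1501 + 556/1303 = -8541252968/1955803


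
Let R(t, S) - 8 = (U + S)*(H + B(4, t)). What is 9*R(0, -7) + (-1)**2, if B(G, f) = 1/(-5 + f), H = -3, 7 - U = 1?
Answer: 509/5 ≈ 101.80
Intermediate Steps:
U = 6 (U = 7 - 1*1 = 7 - 1 = 6)
R(t, S) = 8 + (-3 + 1/(-5 + t))*(6 + S) (R(t, S) = 8 + (6 + S)*(-3 + 1/(-5 + t)) = 8 + (-3 + 1/(-5 + t))*(6 + S))
9*R(0, -7) + (-1)**2 = 9*((6 - 7 - (-5 + 0)*(10 + 3*(-7)))/(-5 + 0)) + (-1)**2 = 9*((6 - 7 - 1*(-5)*(10 - 21))/(-5)) + 1 = 9*(-(6 - 7 - 1*(-5)*(-11))/5) + 1 = 9*(-(6 - 7 - 55)/5) + 1 = 9*(-1/5*(-56)) + 1 = 9*(56/5) + 1 = 504/5 + 1 = 509/5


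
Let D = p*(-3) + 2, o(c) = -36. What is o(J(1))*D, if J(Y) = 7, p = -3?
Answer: -396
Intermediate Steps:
D = 11 (D = -3*(-3) + 2 = 9 + 2 = 11)
o(J(1))*D = -36*11 = -396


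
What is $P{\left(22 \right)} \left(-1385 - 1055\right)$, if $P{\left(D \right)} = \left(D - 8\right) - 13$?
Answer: $-2440$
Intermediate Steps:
$P{\left(D \right)} = -21 + D$ ($P{\left(D \right)} = \left(-8 + D\right) - 13 = -21 + D$)
$P{\left(22 \right)} \left(-1385 - 1055\right) = \left(-21 + 22\right) \left(-1385 - 1055\right) = 1 \left(-2440\right) = -2440$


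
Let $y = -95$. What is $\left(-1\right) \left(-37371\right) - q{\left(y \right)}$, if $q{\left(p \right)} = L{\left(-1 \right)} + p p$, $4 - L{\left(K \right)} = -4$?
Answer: $28338$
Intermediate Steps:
$L{\left(K \right)} = 8$ ($L{\left(K \right)} = 4 - -4 = 4 + 4 = 8$)
$q{\left(p \right)} = 8 + p^{2}$ ($q{\left(p \right)} = 8 + p p = 8 + p^{2}$)
$\left(-1\right) \left(-37371\right) - q{\left(y \right)} = \left(-1\right) \left(-37371\right) - \left(8 + \left(-95\right)^{2}\right) = 37371 - \left(8 + 9025\right) = 37371 - 9033 = 28338$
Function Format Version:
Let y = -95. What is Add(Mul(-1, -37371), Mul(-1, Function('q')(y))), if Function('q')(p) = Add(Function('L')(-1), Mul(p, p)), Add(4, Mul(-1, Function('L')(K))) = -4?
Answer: 28338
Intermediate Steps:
Function('L')(K) = 8 (Function('L')(K) = Add(4, Mul(-1, -4)) = Add(4, 4) = 8)
Function('q')(p) = Add(8, Pow(p, 2)) (Function('q')(p) = Add(8, Mul(p, p)) = Add(8, Pow(p, 2)))
Add(Mul(-1, -37371), Mul(-1, Function('q')(y))) = Add(Mul(-1, -37371), Mul(-1, Add(8, Pow(-95, 2)))) = Add(37371, Mul(-1, Add(8, 9025))) = Add(37371, Mul(-1, 9033)) = Add(37371, -9033) = 28338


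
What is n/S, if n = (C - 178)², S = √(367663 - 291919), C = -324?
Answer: 63001*√526/1578 ≈ 915.66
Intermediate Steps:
S = 12*√526 (S = √75744 = 12*√526 ≈ 275.22)
n = 252004 (n = (-324 - 178)² = (-502)² = 252004)
n/S = 252004/((12*√526)) = 252004*(√526/6312) = 63001*√526/1578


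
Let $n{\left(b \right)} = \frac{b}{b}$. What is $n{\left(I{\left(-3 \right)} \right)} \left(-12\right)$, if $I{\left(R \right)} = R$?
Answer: $-12$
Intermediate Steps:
$n{\left(b \right)} = 1$
$n{\left(I{\left(-3 \right)} \right)} \left(-12\right) = 1 \left(-12\right) = -12$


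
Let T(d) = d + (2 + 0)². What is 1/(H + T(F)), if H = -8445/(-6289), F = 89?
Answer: 6289/593322 ≈ 0.010600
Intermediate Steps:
T(d) = 4 + d (T(d) = d + 2² = d + 4 = 4 + d)
H = 8445/6289 (H = -8445*(-1/6289) = 8445/6289 ≈ 1.3428)
1/(H + T(F)) = 1/(8445/6289 + (4 + 89)) = 1/(8445/6289 + 93) = 1/(593322/6289) = 6289/593322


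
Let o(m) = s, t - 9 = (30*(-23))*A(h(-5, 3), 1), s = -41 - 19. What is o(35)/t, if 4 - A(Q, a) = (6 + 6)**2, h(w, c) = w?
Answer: -20/32203 ≈ -0.00062106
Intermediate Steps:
s = -60
A(Q, a) = -140 (A(Q, a) = 4 - (6 + 6)**2 = 4 - 1*12**2 = 4 - 1*144 = 4 - 144 = -140)
t = 96609 (t = 9 + (30*(-23))*(-140) = 9 - 690*(-140) = 9 + 96600 = 96609)
o(m) = -60
o(35)/t = -60/96609 = -60*1/96609 = -20/32203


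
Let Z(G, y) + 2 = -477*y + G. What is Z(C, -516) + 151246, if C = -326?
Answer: 397050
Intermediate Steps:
Z(G, y) = -2 + G - 477*y (Z(G, y) = -2 + (-477*y + G) = -2 + (G - 477*y) = -2 + G - 477*y)
Z(C, -516) + 151246 = (-2 - 326 - 477*(-516)) + 151246 = (-2 - 326 + 246132) + 151246 = 245804 + 151246 = 397050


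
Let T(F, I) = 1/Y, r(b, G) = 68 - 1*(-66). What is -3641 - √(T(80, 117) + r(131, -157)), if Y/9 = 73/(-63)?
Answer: -3641 - 5*√28543/73 ≈ -3652.6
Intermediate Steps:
Y = -73/7 (Y = 9*(73/(-63)) = 9*(73*(-1/63)) = 9*(-73/63) = -73/7 ≈ -10.429)
r(b, G) = 134 (r(b, G) = 68 + 66 = 134)
T(F, I) = -7/73 (T(F, I) = 1/(-73/7) = -7/73)
-3641 - √(T(80, 117) + r(131, -157)) = -3641 - √(-7/73 + 134) = -3641 - √(9775/73) = -3641 - 5*√28543/73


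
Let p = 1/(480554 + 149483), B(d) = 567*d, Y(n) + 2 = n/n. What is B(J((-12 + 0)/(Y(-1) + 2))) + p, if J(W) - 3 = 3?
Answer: 2143385875/630037 ≈ 3402.0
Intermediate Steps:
Y(n) = -1 (Y(n) = -2 + n/n = -2 + 1 = -1)
J(W) = 6 (J(W) = 3 + 3 = 6)
p = 1/630037 ≈ 1.5872e-6
B(J((-12 + 0)/(Y(-1) + 2))) + p = 567*6 + 1/630037 = 3402 + 1/630037 = 2143385875/630037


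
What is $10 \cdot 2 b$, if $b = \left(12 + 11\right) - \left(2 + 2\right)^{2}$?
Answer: $140$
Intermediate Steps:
$b = 7$ ($b = 23 - 4^{2} = 23 - 16 = 7$)
$10 \cdot 2 b = 10 \cdot 2 \cdot 7 = 20 \cdot 7 = 140$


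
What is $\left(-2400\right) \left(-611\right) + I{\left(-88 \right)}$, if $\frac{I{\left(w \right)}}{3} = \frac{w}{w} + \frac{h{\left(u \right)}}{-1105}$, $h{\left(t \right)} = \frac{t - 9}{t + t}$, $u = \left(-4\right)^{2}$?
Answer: $\frac{51852010059}{35360} \approx 1.4664 \cdot 10^{6}$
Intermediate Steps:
$u = 16$
$h{\left(t \right)} = \frac{-9 + t}{2 t}$
$I{\left(w \right)} = \frac{106059}{35360}$ ($I{\left(w \right)} = 3 \left(\frac{w}{w} + \frac{\frac{1}{2} \cdot \frac{1}{16} \left(-9 + 16\right)}{-1105}\right) = 3 \left(1 + \frac{1}{2} \cdot \frac{1}{16} \cdot 7 \left(- \frac{1}{1105}\right)\right) = 3 \left(1 + \frac{7}{32} \left(- \frac{1}{1105}\right)\right) = 3 \left(1 - \frac{7}{35360}\right) = 3 \cdot \frac{35353}{35360} = \frac{106059}{35360}$)
$\left(-2400\right) \left(-611\right) + I{\left(-88 \right)} = \left(-2400\right) \left(-611\right) + \frac{106059}{35360} = 1466400 + \frac{106059}{35360} = \frac{51852010059}{35360}$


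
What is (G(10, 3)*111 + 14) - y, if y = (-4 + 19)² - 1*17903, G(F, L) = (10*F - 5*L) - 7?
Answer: 26350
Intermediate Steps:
G(F, L) = -7 - 5*L + 10*F (G(F, L) = (-5*L + 10*F) - 7 = -7 - 5*L + 10*F)
y = -17678 (y = 15² - 17903 = 225 - 17903 = -17678)
(G(10, 3)*111 + 14) - y = ((-7 - 5*3 + 10*10)*111 + 14) - 1*(-17678) = ((-7 - 15 + 100)*111 + 14) + 17678 = (78*111 + 14) + 17678 = (8658 + 14) + 17678 = 8672 + 17678 = 26350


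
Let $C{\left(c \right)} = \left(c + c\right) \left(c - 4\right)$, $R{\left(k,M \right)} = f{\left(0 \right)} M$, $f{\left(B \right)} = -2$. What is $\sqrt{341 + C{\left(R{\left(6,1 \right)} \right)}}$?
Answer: $\sqrt{365} \approx 19.105$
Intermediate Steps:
$R{\left(k,M \right)} = - 2 M$
$C{\left(c \right)} = 2 c \left(-4 + c\right)$ ($C{\left(c \right)} = 2 c \left(c - 4\right) = 2 c \left(-4 + c\right)$)
$\sqrt{341 + C{\left(R{\left(6,1 \right)} \right)}} = \sqrt{341 + 2 \left(\left(-2\right) 1\right) \left(-4 - 2\right)} = \sqrt{341 + 2 \left(-2\right) \left(-4 - 2\right)} = \sqrt{341 + 2 \left(-2\right) \left(-6\right)} = \sqrt{341 + 24} = \sqrt{365}$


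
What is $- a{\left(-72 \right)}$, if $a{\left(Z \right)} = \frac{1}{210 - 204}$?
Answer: $- \frac{1}{6} \approx -0.16667$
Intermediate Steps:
$a{\left(Z \right)} = \frac{1}{6}$
$- a{\left(-72 \right)} = \left(-1\right) \frac{1}{6} = - \frac{1}{6}$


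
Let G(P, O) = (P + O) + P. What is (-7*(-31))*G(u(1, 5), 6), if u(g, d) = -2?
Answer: 434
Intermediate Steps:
G(P, O) = O + 2*P (G(P, O) = (O + P) + P = O + 2*P)
(-7*(-31))*G(u(1, 5), 6) = (-7*(-31))*(6 + 2*(-2)) = 217*(6 - 4) = 217*2 = 434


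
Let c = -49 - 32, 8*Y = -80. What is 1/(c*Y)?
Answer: 1/810 ≈ 0.0012346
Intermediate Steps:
Y = -10 (Y = (⅛)*(-80) = -10)
c = -81
1/(c*Y) = 1/(-81*(-10)) = 1/810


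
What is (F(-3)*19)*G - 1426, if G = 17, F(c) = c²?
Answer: 1481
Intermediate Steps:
(F(-3)*19)*G - 1426 = ((-3)²*19)*17 - 1426 = (9*19)*17 - 1426 = 171*17 - 1426 = 2907 - 1426 = 1481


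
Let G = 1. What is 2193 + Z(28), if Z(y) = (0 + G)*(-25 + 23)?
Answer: 2191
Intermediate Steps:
Z(y) = -2 (Z(y) = (0 + 1)*(-25 + 23) = 1*(-2) = -2)
2193 + Z(28) = 2193 - 2 = 2191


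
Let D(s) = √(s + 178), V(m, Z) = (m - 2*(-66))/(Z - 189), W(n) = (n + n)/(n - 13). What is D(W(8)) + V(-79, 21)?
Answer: -53/168 + √4370/5 ≈ 12.906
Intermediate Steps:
W(n) = 2*n/(-13 + n) (W(n) = (2*n)/(-13 + n) = 2*n/(-13 + n))
V(m, Z) = (132 + m)/(-189 + Z) (V(m, Z) = (m + 132)/(-189 + Z) = (132 + m)/(-189 + Z))
D(s) = √(178 + s)
D(W(8)) + V(-79, 21) = √(178 + 2*8/(-13 + 8)) + (132 - 79)/(-189 + 21) = √(178 + 2*8/(-5)) + 53/(-168) = √(178 + 2*8*(-⅕)) - 1/168*53 = √(178 - 16/5) - 53/168 = √(874/5) - 53/168 = √4370/5 - 53/168 = -53/168 + √4370/5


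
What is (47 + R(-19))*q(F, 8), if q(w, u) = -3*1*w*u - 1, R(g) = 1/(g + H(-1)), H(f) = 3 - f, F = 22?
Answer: -372416/15 ≈ -24828.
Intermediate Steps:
R(g) = 1/(4 + g) (R(g) = 1/(g + (3 - 1*(-1))) = 1/(g + (3 + 1)) = 1/(g + 4) = 1/(4 + g))
q(w, u) = -1 - 3*u*w (q(w, u) = -3*w*u - 1 = -3*u*w - 1 = -1 - 3*u*w)
(47 + R(-19))*q(F, 8) = (47 + 1/(4 - 19))*(-1 - 3*8*22) = (47 + 1/(-15))*(-1 - 528) = (47 - 1/15)*(-529) = (704/15)*(-529) = -372416/15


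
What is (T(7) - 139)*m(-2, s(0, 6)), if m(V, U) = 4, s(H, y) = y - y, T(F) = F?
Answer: -528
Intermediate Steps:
s(H, y) = 0
(T(7) - 139)*m(-2, s(0, 6)) = (7 - 139)*4 = -132*4 = -528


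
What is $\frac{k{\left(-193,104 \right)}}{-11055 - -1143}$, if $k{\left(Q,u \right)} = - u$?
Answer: $\frac{13}{1239} \approx 0.010492$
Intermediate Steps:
$\frac{k{\left(-193,104 \right)}}{-11055 - -1143} = \frac{\left(-1\right) 104}{-11055 - -1143} = - \frac{104}{-11055 + 1143} = - \frac{104}{-9912} = \left(-104\right) \left(- \frac{1}{9912}\right) = \frac{13}{1239}$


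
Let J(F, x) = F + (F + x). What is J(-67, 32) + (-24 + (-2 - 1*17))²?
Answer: 1747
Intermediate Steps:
J(F, x) = x + 2*F
J(-67, 32) + (-24 + (-2 - 1*17))² = (32 + 2*(-67)) + (-24 + (-2 - 1*17))² = (32 - 134) + (-24 + (-2 - 17))² = -102 + (-24 - 19)² = -102 + (-43)² = -102 + 1849 = 1747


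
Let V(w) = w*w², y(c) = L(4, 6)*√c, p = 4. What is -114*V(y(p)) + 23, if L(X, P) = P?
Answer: -196969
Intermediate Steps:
y(c) = 6*√c
V(w) = w³
-114*V(y(p)) + 23 = -114*(6*√4)³ + 23 = -114*(6*2)³ + 23 = -114*12³ + 23 = -114*1728 + 23 = -196992 + 23 = -196969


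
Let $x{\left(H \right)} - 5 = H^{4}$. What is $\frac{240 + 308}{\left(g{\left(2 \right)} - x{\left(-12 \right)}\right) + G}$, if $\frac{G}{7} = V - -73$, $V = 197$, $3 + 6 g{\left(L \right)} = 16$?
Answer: $- \frac{3288}{113093} \approx -0.029073$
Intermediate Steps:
$g{\left(L \right)} = \frac{13}{6}$ ($g{\left(L \right)} = - \frac{1}{2} + \frac{1}{6} \cdot 16 = - \frac{1}{2} + \frac{8}{3} = \frac{13}{6}$)
$x{\left(H \right)} = 5 + H^{4}$
$G = 1890$ ($G = 7 \left(197 - -73\right) = 7 \left(197 + 73\right) = 7 \cdot 270 = 1890$)
$\frac{240 + 308}{\left(g{\left(2 \right)} - x{\left(-12 \right)}\right) + G} = \frac{240 + 308}{\left(\frac{13}{6} - \left(5 + \left(-12\right)^{4}\right)\right) + 1890} = \frac{548}{\left(\frac{13}{6} - \left(5 + 20736\right)\right) + 1890} = \frac{548}{\left(\frac{13}{6} - 20741\right) + 1890} = \frac{548}{- \frac{124433}{6} + 1890} = \frac{548}{- \frac{113093}{6}} = 548 \left(- \frac{6}{113093}\right) = - \frac{3288}{113093}$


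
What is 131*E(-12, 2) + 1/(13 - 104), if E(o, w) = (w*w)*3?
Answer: 143051/91 ≈ 1572.0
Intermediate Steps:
E(o, w) = 3*w**2 (E(o, w) = w**2*3 = 3*w**2)
131*E(-12, 2) + 1/(13 - 104) = 131*(3*2**2) + 1/(13 - 104) = 131*(3*4) + 1/(-91) = 131*12 - 1/91 = 1572 - 1/91 = 143051/91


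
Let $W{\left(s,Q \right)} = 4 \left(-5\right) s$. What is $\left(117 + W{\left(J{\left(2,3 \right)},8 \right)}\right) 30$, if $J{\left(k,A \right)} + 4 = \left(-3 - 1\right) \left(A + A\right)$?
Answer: $20310$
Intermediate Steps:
$J{\left(k,A \right)} = -4 - 8 A$ ($J{\left(k,A \right)} = -4 + \left(-3 - 1\right) \left(A + A\right) = -4 - 4 \cdot 2 A = -4 - 8 A$)
$W{\left(s,Q \right)} = - 20 s$
$\left(117 + W{\left(J{\left(2,3 \right)},8 \right)}\right) 30 = \left(117 - 20 \left(-4 - 24\right)\right) 30 = \left(117 - -560\right) 30 = \left(117 + 560\right) 30 = 677 \cdot 30 = 20310$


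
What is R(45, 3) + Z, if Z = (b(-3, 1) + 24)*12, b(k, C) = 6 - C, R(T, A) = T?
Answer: 393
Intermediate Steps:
Z = 348 (Z = ((6 - 1*1) + 24)*12 = ((6 - 1) + 24)*12 = (5 + 24)*12 = 29*12 = 348)
R(45, 3) + Z = 45 + 348 = 393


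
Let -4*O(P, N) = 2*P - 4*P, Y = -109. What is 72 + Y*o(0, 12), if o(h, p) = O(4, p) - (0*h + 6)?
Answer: 508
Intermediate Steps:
O(P, N) = P/2 (O(P, N) = -(2*P - 4*P)/4 = -(-1)*P/2 = P/2)
o(h, p) = -4 (o(h, p) = (½)*4 - (0*h + 6) = 2 - (0 + 6) = 2 - 1*6 = 2 - 6 = -4)
72 + Y*o(0, 12) = 72 - 109*(-4) = 72 + 436 = 508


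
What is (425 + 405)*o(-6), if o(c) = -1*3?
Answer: -2490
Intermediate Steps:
o(c) = -3
(425 + 405)*o(-6) = (425 + 405)*(-3) = 830*(-3) = -2490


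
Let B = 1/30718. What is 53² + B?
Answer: 86286863/30718 ≈ 2809.0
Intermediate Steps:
B = 1/30718 ≈ 3.2554e-5
53² + B = 53² + 1/30718 = 2809 + 1/30718 = 86286863/30718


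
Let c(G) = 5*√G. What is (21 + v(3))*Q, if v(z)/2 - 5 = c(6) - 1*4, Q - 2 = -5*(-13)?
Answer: 1541 + 670*√6 ≈ 3182.2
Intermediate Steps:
Q = 67 (Q = 2 - 5*(-13) = 2 + 65 = 67)
v(z) = 2 + 10*√6 (v(z) = 10 + 2*(5*√6 - 1*4) = 10 + 2*(5*√6 - 4) = 10 + 2*(-4 + 5*√6) = 10 + (-8 + 10*√6) = 2 + 10*√6)
(21 + v(3))*Q = (21 + (2 + 10*√6))*67 = (23 + 10*√6)*67 = 1541 + 670*√6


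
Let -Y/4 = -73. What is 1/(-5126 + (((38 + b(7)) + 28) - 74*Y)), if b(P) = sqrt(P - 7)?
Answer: -1/26668 ≈ -3.7498e-5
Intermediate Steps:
Y = 292 (Y = -4*(-73) = 292)
b(P) = sqrt(-7 + P)
1/(-5126 + (((38 + b(7)) + 28) - 74*Y)) = 1/(-5126 + (((38 + sqrt(-7 + 7)) + 28) - 74*292)) = 1/(-5126 + (((38 + sqrt(0)) + 28) - 21608)) = 1/(-5126 + (((38 + 0) + 28) - 21608)) = 1/(-5126 + ((38 + 28) - 21608)) = 1/(-5126 + (66 - 21608)) = 1/(-5126 - 21542) = 1/(-26668) = -1/26668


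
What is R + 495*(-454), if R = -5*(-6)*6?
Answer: -224550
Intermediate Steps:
R = 180 (R = 30*6 = 180)
R + 495*(-454) = 180 + 495*(-454) = 180 - 224730 = -224550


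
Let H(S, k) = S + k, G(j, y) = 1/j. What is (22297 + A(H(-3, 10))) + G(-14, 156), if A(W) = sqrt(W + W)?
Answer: 312157/14 + sqrt(14) ≈ 22301.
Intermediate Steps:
A(W) = sqrt(2)*sqrt(W) (A(W) = sqrt(2*W) = sqrt(2)*sqrt(W))
(22297 + A(H(-3, 10))) + G(-14, 156) = (22297 + sqrt(2)*sqrt(-3 + 10)) + 1/(-14) = (22297 + sqrt(2)*sqrt(7)) - 1/14 = (22297 + sqrt(14)) - 1/14 = 312157/14 + sqrt(14)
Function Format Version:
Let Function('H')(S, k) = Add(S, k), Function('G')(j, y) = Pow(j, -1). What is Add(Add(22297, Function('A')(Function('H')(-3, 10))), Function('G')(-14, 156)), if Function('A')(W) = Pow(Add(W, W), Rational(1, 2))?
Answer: Add(Rational(312157, 14), Pow(14, Rational(1, 2))) ≈ 22301.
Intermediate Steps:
Function('A')(W) = Mul(Pow(2, Rational(1, 2)), Pow(W, Rational(1, 2))) (Function('A')(W) = Pow(Mul(2, W), Rational(1, 2)) = Mul(Pow(2, Rational(1, 2)), Pow(W, Rational(1, 2))))
Add(Add(22297, Function('A')(Function('H')(-3, 10))), Function('G')(-14, 156)) = Add(Add(22297, Mul(Pow(2, Rational(1, 2)), Pow(Add(-3, 10), Rational(1, 2)))), Pow(-14, -1)) = Add(Add(22297, Mul(Pow(2, Rational(1, 2)), Pow(7, Rational(1, 2)))), Rational(-1, 14)) = Add(Add(22297, Pow(14, Rational(1, 2))), Rational(-1, 14)) = Add(Rational(312157, 14), Pow(14, Rational(1, 2)))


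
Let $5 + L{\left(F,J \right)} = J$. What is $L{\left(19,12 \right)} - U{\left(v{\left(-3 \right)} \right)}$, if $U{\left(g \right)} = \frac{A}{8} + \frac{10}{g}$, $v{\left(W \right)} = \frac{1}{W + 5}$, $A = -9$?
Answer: $- \frac{95}{8} \approx -11.875$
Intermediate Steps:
$L{\left(F,J \right)} = -5 + J$
$v{\left(W \right)} = \frac{1}{5 + W}$
$U{\left(g \right)} = - \frac{9}{8} + \frac{10}{g}$
$L{\left(19,12 \right)} - U{\left(v{\left(-3 \right)} \right)} = \left(-5 + 12\right) - \left(- \frac{9}{8} + \frac{10}{\frac{1}{5 - 3}}\right) = 7 - \left(- \frac{9}{8} + \frac{10}{\frac{1}{2}}\right) = 7 - \left(- \frac{9}{8} + 10 \frac{1}{\frac{1}{2}}\right) = 7 - \left(- \frac{9}{8} + 10 \cdot 2\right) = 7 - \left(- \frac{9}{8} + 20\right) = 7 - \frac{151}{8} = - \frac{95}{8}$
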